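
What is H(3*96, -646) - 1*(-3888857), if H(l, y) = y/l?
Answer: 559995085/144 ≈ 3.8889e+6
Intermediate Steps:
H(3*96, -646) - 1*(-3888857) = -646/(3*96) - 1*(-3888857) = -646/288 + 3888857 = -646*1/288 + 3888857 = -323/144 + 3888857 = 559995085/144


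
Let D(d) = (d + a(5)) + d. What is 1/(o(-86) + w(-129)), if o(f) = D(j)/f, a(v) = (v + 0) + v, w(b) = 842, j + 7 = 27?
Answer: 43/36181 ≈ 0.0011885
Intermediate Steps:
j = 20 (j = -7 + 27 = 20)
a(v) = 2*v (a(v) = v + v = 2*v)
D(d) = 10 + 2*d (D(d) = (d + 2*5) + d = (d + 10) + d = (10 + d) + d = 10 + 2*d)
o(f) = 50/f (o(f) = (10 + 2*20)/f = (10 + 40)/f = 50/f)
1/(o(-86) + w(-129)) = 1/(50/(-86) + 842) = 1/(50*(-1/86) + 842) = 1/(-25/43 + 842) = 1/(36181/43) = 43/36181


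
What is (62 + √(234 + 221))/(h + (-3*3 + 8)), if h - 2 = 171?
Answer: 31/86 + √455/172 ≈ 0.48448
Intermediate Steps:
h = 173 (h = 2 + 171 = 173)
(62 + √(234 + 221))/(h + (-3*3 + 8)) = (62 + √(234 + 221))/(173 + (-3*3 + 8)) = (62 + √455)/(173 + (-9 + 8)) = (62 + √455)/(173 - 1) = (62 + √455)/172 = (62 + √455)*(1/172) = 31/86 + √455/172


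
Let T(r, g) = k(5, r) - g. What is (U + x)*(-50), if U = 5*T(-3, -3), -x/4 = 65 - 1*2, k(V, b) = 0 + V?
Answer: 10600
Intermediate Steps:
k(V, b) = V
x = -252 (x = -4*(65 - 1*2) = -4*(65 - 2) = -4*63 = -252)
T(r, g) = 5 - g
U = 40 (U = 5*(5 - 1*(-3)) = 5*(5 + 3) = 5*8 = 40)
(U + x)*(-50) = (40 - 252)*(-50) = -212*(-50) = 10600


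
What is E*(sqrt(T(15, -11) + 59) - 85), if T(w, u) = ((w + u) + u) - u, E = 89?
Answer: -7565 + 267*sqrt(7) ≈ -6858.6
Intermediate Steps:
T(w, u) = u + w (T(w, u) = ((u + w) + u) - u = (w + 2*u) - u = u + w)
E*(sqrt(T(15, -11) + 59) - 85) = 89*(sqrt((-11 + 15) + 59) - 85) = 89*(sqrt(4 + 59) - 85) = 89*(sqrt(63) - 85) = 89*(3*sqrt(7) - 85) = 89*(-85 + 3*sqrt(7)) = -7565 + 267*sqrt(7)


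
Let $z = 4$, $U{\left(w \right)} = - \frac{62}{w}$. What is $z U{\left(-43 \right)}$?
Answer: $\frac{248}{43} \approx 5.7674$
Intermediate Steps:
$z U{\left(-43 \right)} = 4 \left(- \frac{62}{-43}\right) = 4 \left(\left(-62\right) \left(- \frac{1}{43}\right)\right) = 4 \cdot \frac{62}{43} = \frac{248}{43}$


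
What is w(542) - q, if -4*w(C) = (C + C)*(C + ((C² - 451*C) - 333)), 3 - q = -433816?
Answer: -13856720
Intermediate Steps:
q = 433819 (q = 3 - 1*(-433816) = 3 + 433816 = 433819)
w(C) = -C*(-333 + C² - 450*C)/2 (w(C) = -(C + C)*(C + ((C² - 451*C) - 333))/4 = -2*C*(C + (-333 + C² - 451*C))/4 = -2*C*(-333 + C² - 450*C)/4 = -C*(-333 + C² - 450*C)/2)
w(542) - q = (½)*542*(333 - 1*542² + 450*542) - 1*433819 = (½)*542*(333 - 1*293764 + 243900) - 433819 = (½)*542*(333 - 293764 + 243900) - 433819 = (½)*542*(-49531) - 433819 = -13422901 - 433819 = -13856720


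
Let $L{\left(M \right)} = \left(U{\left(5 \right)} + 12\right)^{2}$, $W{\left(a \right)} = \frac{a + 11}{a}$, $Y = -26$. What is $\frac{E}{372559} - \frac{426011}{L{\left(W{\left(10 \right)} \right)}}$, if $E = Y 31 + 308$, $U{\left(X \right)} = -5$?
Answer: $- \frac{158714256551}{18255391} \approx -8694.1$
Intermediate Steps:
$W{\left(a \right)} = \frac{11 + a}{a}$
$L{\left(M \right)} = 49$ ($L{\left(M \right)} = \left(-5 + 12\right)^{2} = 7^{2} = 49$)
$E = -498$ ($E = \left(-26\right) 31 + 308 = -806 + 308 = -498$)
$\frac{E}{372559} - \frac{426011}{L{\left(W{\left(10 \right)} \right)}} = - \frac{498}{372559} - \frac{426011}{49} = - \frac{158714256551}{18255391}$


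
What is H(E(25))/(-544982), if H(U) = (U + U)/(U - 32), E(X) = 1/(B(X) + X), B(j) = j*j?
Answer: 1/5667540309 ≈ 1.7644e-10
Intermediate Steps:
B(j) = j**2
E(X) = 1/(X + X**2) (E(X) = 1/(X**2 + X) = 1/(X + X**2))
H(U) = 2*U/(-32 + U) (H(U) = (2*U)/(-32 + U) = 2*U/(-32 + U))
H(E(25))/(-544982) = (2*(1/(25*(1 + 25)))/(-32 + 1/(25*(1 + 25))))/(-544982) = (2*((1/25)/26)/(-32 + (1/25)/26))*(-1/544982) = (2*((1/25)*(1/26))/(-32 + (1/25)*(1/26)))*(-1/544982) = (2*(1/650)/(-32 + 1/650))*(-1/544982) = (2*(1/650)/(-20799/650))*(-1/544982) = (2*(1/650)*(-650/20799))*(-1/544982) = -2/20799*(-1/544982) = 1/5667540309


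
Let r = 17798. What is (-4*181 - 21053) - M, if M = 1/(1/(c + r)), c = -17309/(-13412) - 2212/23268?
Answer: -441091421131/11145372 ≈ -39576.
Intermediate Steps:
c = 13324231/11145372 (c = -17309*(-1/13412) - 2212*1/23268 = 17309/13412 - 79/831 = 13324231/11145372 ≈ 1.1955)
M = 198378655087/11145372 (M = 1/(1/(13324231/11145372 + 17798)) = 1/(1/(198378655087/11145372)) = 1/(11145372/198378655087) = 198378655087/11145372 ≈ 17799.)
(-4*181 - 21053) - M = (-4*181 - 21053) - 1*198378655087/11145372 = (-724 - 21053) - 198378655087/11145372 = -21777 - 198378655087/11145372 = -441091421131/11145372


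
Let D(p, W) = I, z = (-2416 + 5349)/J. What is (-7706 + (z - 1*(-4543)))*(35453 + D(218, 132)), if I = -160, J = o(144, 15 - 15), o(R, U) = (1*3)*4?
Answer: -1236066739/12 ≈ -1.0301e+8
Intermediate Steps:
o(R, U) = 12 (o(R, U) = 3*4 = 12)
J = 12
z = 2933/12 (z = (-2416 + 5349)/12 = 2933*(1/12) = 2933/12 ≈ 244.42)
D(p, W) = -160
(-7706 + (z - 1*(-4543)))*(35453 + D(218, 132)) = (-7706 + (2933/12 - 1*(-4543)))*(35453 - 160) = (-7706 + (2933/12 + 4543))*35293 = (-7706 + 57449/12)*35293 = -35023/12*35293 = -1236066739/12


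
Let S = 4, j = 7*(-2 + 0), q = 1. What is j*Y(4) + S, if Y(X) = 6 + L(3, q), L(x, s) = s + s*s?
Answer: -108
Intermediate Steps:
j = -14 (j = 7*(-2) = -14)
L(x, s) = s + s**2
Y(X) = 8 (Y(X) = 6 + 1*(1 + 1) = 6 + 1*2 = 6 + 2 = 8)
j*Y(4) + S = -14*8 + 4 = -112 + 4 = -108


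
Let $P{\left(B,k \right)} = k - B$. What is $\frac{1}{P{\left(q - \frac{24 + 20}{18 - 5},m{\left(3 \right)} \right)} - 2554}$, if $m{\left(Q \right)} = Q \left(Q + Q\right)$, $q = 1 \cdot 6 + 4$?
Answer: $- \frac{13}{33054} \approx -0.0003933$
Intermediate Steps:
$q = 10$ ($q = 6 + 4 = 10$)
$m{\left(Q \right)} = 2 Q^{2}$ ($m{\left(Q \right)} = Q 2 Q = 2 Q^{2}$)
$\frac{1}{P{\left(q - \frac{24 + 20}{18 - 5},m{\left(3 \right)} \right)} - 2554} = \frac{1}{\left(2 \cdot 3^{2} - \left(10 - \frac{24 + 20}{18 - 5}\right)\right) - 2554} = \frac{1}{\left(2 \cdot 9 - \left(10 - \frac{44}{13}\right)\right) - 2554} = \frac{1}{\left(18 - \left(10 - 44 \cdot \frac{1}{13}\right)\right) - 2554} = \frac{1}{\left(18 - \left(10 - \frac{44}{13}\right)\right) - 2554} = \frac{1}{\left(18 - \frac{86}{13}\right) - 2554} = \frac{1}{\frac{148}{13} - 2554} = \frac{1}{- \frac{33054}{13}} = - \frac{13}{33054}$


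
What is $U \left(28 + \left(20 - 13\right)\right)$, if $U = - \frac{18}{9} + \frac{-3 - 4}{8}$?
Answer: $- \frac{805}{8} \approx -100.63$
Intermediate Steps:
$U = - \frac{23}{8}$ ($U = \left(-18\right) \frac{1}{9} - \frac{7}{8} = -2 - \frac{7}{8} = - \frac{23}{8} \approx -2.875$)
$U \left(28 + \left(20 - 13\right)\right) = - \frac{23 \left(28 + \left(20 - 13\right)\right)}{8} = - \frac{23 \left(28 + 7\right)}{8} = \left(- \frac{23}{8}\right) 35 = - \frac{805}{8}$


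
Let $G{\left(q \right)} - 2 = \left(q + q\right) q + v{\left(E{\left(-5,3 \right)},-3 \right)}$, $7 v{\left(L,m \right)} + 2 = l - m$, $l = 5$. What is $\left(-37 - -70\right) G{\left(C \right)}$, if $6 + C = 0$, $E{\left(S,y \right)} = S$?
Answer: $\frac{17292}{7} \approx 2470.3$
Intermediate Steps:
$v{\left(L,m \right)} = \frac{3}{7} - \frac{m}{7}$ ($v{\left(L,m \right)} = - \frac{2}{7} + \frac{5 - m}{7} = - \frac{2}{7} - \left(- \frac{5}{7} + \frac{m}{7}\right) = \frac{3}{7} - \frac{m}{7}$)
$C = -6$ ($C = -6 + 0 = -6$)
$G{\left(q \right)} = \frac{20}{7} + 2 q^{2}$ ($G{\left(q \right)} = 2 + \left(\left(q + q\right) q + \left(\frac{3}{7} - - \frac{3}{7}\right)\right) = 2 + \left(2 q q + \left(\frac{3}{7} + \frac{3}{7}\right)\right) = 2 + \left(2 q^{2} + \frac{6}{7}\right) = 2 + \left(\frac{6}{7} + 2 q^{2}\right) = \frac{20}{7} + 2 q^{2}$)
$\left(-37 - -70\right) G{\left(C \right)} = \left(-37 - -70\right) \left(\frac{20}{7} + 2 \left(-6\right)^{2}\right) = \left(-37 + 70\right) \left(\frac{20}{7} + 2 \cdot 36\right) = 33 \left(\frac{20}{7} + 72\right) = 33 \cdot \frac{524}{7} = \frac{17292}{7}$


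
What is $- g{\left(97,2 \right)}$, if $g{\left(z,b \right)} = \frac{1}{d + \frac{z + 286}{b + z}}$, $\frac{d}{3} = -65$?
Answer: $\frac{99}{18922} \approx 0.005232$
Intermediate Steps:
$d = -195$ ($d = 3 \left(-65\right) = -195$)
$g{\left(z,b \right)} = \frac{1}{-195 + \frac{286 + z}{b + z}}$ ($g{\left(z,b \right)} = \frac{1}{-195 + \frac{z + 286}{b + z}} = \frac{1}{-195 + \frac{286 + z}{b + z}}$)
$- g{\left(97,2 \right)} = - \frac{2 + 97}{286 - 390 - 18818} = - \frac{99}{286 - 390 - 18818} = - \frac{99}{-18922} = - \frac{\left(-1\right) 99}{18922} = \left(-1\right) \left(- \frac{99}{18922}\right) = \frac{99}{18922}$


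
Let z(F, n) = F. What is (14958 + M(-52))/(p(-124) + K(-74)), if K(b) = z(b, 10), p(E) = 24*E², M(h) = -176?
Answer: 7391/184475 ≈ 0.040065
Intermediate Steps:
K(b) = b
(14958 + M(-52))/(p(-124) + K(-74)) = (14958 - 176)/(24*(-124)² - 74) = 14782/(24*15376 - 74) = 14782/(369024 - 74) = 14782/368950 = 14782*(1/368950) = 7391/184475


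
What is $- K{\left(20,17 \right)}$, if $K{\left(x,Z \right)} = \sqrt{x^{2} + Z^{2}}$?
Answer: $- \sqrt{689} \approx -26.249$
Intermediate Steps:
$K{\left(x,Z \right)} = \sqrt{Z^{2} + x^{2}}$
$- K{\left(20,17 \right)} = - \sqrt{17^{2} + 20^{2}} = - \sqrt{289 + 400} = - \sqrt{689}$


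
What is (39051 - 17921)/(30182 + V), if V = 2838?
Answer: 2113/3302 ≈ 0.63992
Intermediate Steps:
(39051 - 17921)/(30182 + V) = (39051 - 17921)/(30182 + 2838) = 21130/33020 = 21130*(1/33020) = 2113/3302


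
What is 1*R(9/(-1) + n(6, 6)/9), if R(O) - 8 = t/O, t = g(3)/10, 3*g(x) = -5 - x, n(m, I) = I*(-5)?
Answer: 1484/185 ≈ 8.0216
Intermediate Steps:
n(m, I) = -5*I
g(x) = -5/3 - x/3 (g(x) = (-5 - x)/3 = -5/3 - x/3)
t = -4/15 (t = (-5/3 - ⅓*3)/10 = (-5/3 - 1)*(⅒) = -8/3*⅒ = -4/15 ≈ -0.26667)
R(O) = 8 - 4/(15*O)
1*R(9/(-1) + n(6, 6)/9) = 1*(8 - 4/(15*(9/(-1) - 5*6/9))) = 1*(8 - 4/(15*(9*(-1) - 30*⅑))) = 1*(8 - 4/(15*(-9 - 10/3))) = 1*(8 - 4/(15*(-37/3))) = 1*(8 - 4/15*(-3/37)) = 1*(8 + 4/185) = 1*(1484/185) = 1484/185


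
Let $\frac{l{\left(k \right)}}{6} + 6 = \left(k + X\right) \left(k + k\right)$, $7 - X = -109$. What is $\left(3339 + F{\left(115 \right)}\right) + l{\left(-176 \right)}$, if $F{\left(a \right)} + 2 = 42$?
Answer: $130063$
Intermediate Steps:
$X = 116$ ($X = 7 - -109 = 7 + 109 = 116$)
$l{\left(k \right)} = -36 + 12 k \left(116 + k\right)$ ($l{\left(k \right)} = -36 + 6 \left(k + 116\right) \left(k + k\right) = -36 + 6 \left(116 + k\right) 2 k = -36 + 6 \cdot 2 k \left(116 + k\right) = -36 + 12 k \left(116 + k\right)$)
$F{\left(a \right)} = 40$ ($F{\left(a \right)} = -2 + 42 = 40$)
$\left(3339 + F{\left(115 \right)}\right) + l{\left(-176 \right)} = \left(3339 + 40\right) + \left(-36 + 12 \left(-176\right)^{2} + 1392 \left(-176\right)\right) = 3379 - -126684 = 3379 + 126684 = 130063$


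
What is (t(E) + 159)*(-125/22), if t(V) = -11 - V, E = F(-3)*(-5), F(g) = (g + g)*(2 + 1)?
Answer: -3625/11 ≈ -329.55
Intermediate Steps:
F(g) = 6*g (F(g) = (2*g)*3 = 6*g)
E = 90 (E = (6*(-3))*(-5) = -18*(-5) = 90)
(t(E) + 159)*(-125/22) = ((-11 - 1*90) + 159)*(-125/22) = ((-11 - 90) + 159)*(-125*1/22) = (-101 + 159)*(-125/22) = 58*(-125/22) = -3625/11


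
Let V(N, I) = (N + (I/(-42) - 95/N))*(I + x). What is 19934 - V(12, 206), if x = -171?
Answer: 79851/4 ≈ 19963.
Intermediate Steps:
V(N, I) = (-171 + I)*(N - 95/N - I/42) (V(N, I) = (N + (I/(-42) - 95/N))*(I - 171) = (N + (I*(-1/42) - 95/N))*(-171 + I) = (N + (-I/42 - 95/N))*(-171 + I) = (N + (-95/N - I/42))*(-171 + I) = (N - 95/N - I/42)*(-171 + I) = (-171 + I)*(N - 95/N - I/42))
19934 - V(12, 206) = 19934 - (682290 - 3990*206 + 12*(-1*206² - 7182*12 + 171*206 + 42*206*12))/(42*12) = 19934 - (682290 - 821940 + 12*(-1*42436 - 86184 + 35226 + 103824))/(42*12) = 19934 - (682290 - 821940 + 12*(-42436 - 86184 + 35226 + 103824))/(42*12) = 19934 - (682290 - 821940 + 12*10430)/(42*12) = 19934 - (682290 - 821940 + 125160)/(42*12) = 19934 - (-14490)/(42*12) = 19934 - 1*(-115/4) = 19934 + 115/4 = 79851/4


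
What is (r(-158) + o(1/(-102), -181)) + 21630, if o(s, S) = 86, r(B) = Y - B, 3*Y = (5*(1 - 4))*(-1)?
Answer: 21879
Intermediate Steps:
Y = 5 (Y = ((5*(1 - 4))*(-1))/3 = ((5*(-3))*(-1))/3 = (-15*(-1))/3 = (⅓)*15 = 5)
r(B) = 5 - B
(r(-158) + o(1/(-102), -181)) + 21630 = ((5 - 1*(-158)) + 86) + 21630 = ((5 + 158) + 86) + 21630 = (163 + 86) + 21630 = 249 + 21630 = 21879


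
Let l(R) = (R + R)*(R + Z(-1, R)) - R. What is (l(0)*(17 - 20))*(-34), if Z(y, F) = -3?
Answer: 0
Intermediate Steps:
l(R) = -R + 2*R*(-3 + R) (l(R) = (R + R)*(R - 3) - R = (2*R)*(-3 + R) - R = 2*R*(-3 + R) - R = -R + 2*R*(-3 + R))
(l(0)*(17 - 20))*(-34) = ((0*(-7 + 2*0))*(17 - 20))*(-34) = ((0*(-7 + 0))*(-3))*(-34) = ((0*(-7))*(-3))*(-34) = (0*(-3))*(-34) = 0*(-34) = 0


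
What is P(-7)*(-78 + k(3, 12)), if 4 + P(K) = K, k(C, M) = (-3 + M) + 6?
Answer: 693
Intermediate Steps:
k(C, M) = 3 + M
P(K) = -4 + K
P(-7)*(-78 + k(3, 12)) = (-4 - 7)*(-78 + (3 + 12)) = -11*(-78 + 15) = -11*(-63) = 693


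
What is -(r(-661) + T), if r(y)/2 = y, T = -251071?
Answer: 252393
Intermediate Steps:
r(y) = 2*y
-(r(-661) + T) = -(2*(-661) - 251071) = -(-1322 - 251071) = -1*(-252393) = 252393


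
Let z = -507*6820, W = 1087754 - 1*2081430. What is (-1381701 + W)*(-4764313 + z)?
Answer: 19530475588981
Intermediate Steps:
W = -993676 (W = 1087754 - 2081430 = -993676)
z = -3457740
(-1381701 + W)*(-4764313 + z) = (-1381701 - 993676)*(-4764313 - 3457740) = -2375377*(-8222053) = 19530475588981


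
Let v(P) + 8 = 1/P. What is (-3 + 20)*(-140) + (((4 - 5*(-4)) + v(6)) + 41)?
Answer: -13937/6 ≈ -2322.8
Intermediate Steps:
v(P) = -8 + 1/P
(-3 + 20)*(-140) + (((4 - 5*(-4)) + v(6)) + 41) = (-3 + 20)*(-140) + (((4 - 5*(-4)) + (-8 + 1/6)) + 41) = 17*(-140) + (((4 + 20) + (-8 + ⅙)) + 41) = -2380 + ((24 - 47/6) + 41) = -2380 + (97/6 + 41) = -2380 + 343/6 = -13937/6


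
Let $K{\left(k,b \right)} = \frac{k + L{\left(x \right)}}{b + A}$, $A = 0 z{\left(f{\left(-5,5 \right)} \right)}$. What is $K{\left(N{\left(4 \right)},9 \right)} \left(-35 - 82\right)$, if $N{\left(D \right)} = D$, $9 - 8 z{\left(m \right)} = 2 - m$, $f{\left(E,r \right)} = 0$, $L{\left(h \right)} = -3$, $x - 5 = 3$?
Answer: $-13$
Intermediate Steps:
$x = 8$ ($x = 5 + 3 = 8$)
$z{\left(m \right)} = \frac{7}{8} + \frac{m}{8}$ ($z{\left(m \right)} = \frac{9}{8} - \frac{2 - m}{8} = \frac{9}{8} + \left(- \frac{1}{4} + \frac{m}{8}\right) = \frac{7}{8} + \frac{m}{8}$)
$A = 0$ ($A = 0 \left(\frac{7}{8} + \frac{1}{8} \cdot 0\right) = 0 \left(\frac{7}{8} + 0\right) = 0 \cdot \frac{7}{8} = 0$)
$K{\left(k,b \right)} = \frac{-3 + k}{b}$ ($K{\left(k,b \right)} = \frac{k - 3}{b + 0} = \frac{-3 + k}{b}$)
$K{\left(N{\left(4 \right)},9 \right)} \left(-35 - 82\right) = \frac{-3 + 4}{9} \left(-35 - 82\right) = \frac{1}{9} \cdot 1 \left(-117\right) = \frac{1}{9} \left(-117\right) = -13$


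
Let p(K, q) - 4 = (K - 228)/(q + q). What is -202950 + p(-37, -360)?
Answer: -29224171/144 ≈ -2.0295e+5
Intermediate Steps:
p(K, q) = 4 + (-228 + K)/(2*q) (p(K, q) = 4 + (K - 228)/(q + q) = 4 + (-228 + K)/((2*q)) = 4 + (-228 + K)*(1/(2*q)) = 4 + (-228 + K)/(2*q))
-202950 + p(-37, -360) = -202950 + (1/2)*(-228 - 37 + 8*(-360))/(-360) = -202950 + (1/2)*(-1/360)*(-228 - 37 - 2880) = -202950 + (1/2)*(-1/360)*(-3145) = -202950 + 629/144 = -29224171/144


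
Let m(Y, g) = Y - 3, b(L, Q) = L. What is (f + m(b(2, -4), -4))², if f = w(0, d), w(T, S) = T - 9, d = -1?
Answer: 100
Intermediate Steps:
m(Y, g) = -3 + Y
w(T, S) = -9 + T
f = -9 (f = -9 + 0 = -9)
(f + m(b(2, -4), -4))² = (-9 + (-3 + 2))² = (-9 - 1)² = (-10)² = 100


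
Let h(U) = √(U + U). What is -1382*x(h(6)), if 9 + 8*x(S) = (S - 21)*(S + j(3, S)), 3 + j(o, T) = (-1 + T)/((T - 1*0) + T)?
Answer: -38005/4 + 125071*√3/16 ≈ 4038.1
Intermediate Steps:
j(o, T) = -3 + (-1 + T)/(2*T) (j(o, T) = -3 + (-1 + T)/((T - 1*0) + T) = -3 + (-1 + T)/((T + 0) + T) = -3 + (-1 + T)/(T + T) = -3 + (-1 + T)/((2*T)) = -3 + (-1 + T)*(1/(2*T)) = -3 + (-1 + T)/(2*T))
h(U) = √2*√U (h(U) = √(2*U) = √2*√U)
x(S) = -9/8 + (-21 + S)*(S + (-1 - 5*S)/(2*S))/8 (x(S) = -9/8 + ((S - 21)*(S + (-1 - 5*S)/(2*S)))/8 = -9/8 + ((-21 + S)*(S + (-1 - 5*S)/(2*S)))/8 = -9/8 + (-21 + S)*(S + (-1 - 5*S)/(2*S))/8)
-1382*x(h(6)) = -691*(21 - 47*(√2*√6)² + 2*(√2*√6)³ + 86*(√2*√6))/(8*(√2*√6)) = -691*(21 - 47*(2*√3)² + 2*(2*√3)³ + 86*(2*√3))/(8*(2*√3)) = -691*√3/6*(21 - 47*12 + 2*(24*√3) + 172*√3)/8 = -691*√3/6*(21 - 564 + 48*√3 + 172*√3)/8 = -691*√3/6*(-543 + 220*√3)/8 = -691*√3*(-543 + 220*√3)/48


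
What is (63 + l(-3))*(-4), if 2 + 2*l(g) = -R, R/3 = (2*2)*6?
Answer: -104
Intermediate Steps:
R = 72 (R = 3*((2*2)*6) = 3*(4*6) = 3*24 = 72)
l(g) = -37 (l(g) = -1 + (-1*72)/2 = -1 + (½)*(-72) = -1 - 36 = -37)
(63 + l(-3))*(-4) = (63 - 37)*(-4) = 26*(-4) = -104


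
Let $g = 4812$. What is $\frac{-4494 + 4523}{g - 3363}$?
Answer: $\frac{29}{1449} \approx 0.020014$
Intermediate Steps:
$\frac{-4494 + 4523}{g - 3363} = \frac{-4494 + 4523}{4812 - 3363} = \frac{29}{1449}$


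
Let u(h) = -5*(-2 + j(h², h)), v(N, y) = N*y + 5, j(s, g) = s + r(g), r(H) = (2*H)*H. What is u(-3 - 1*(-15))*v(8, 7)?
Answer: -131150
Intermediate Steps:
r(H) = 2*H²
j(s, g) = s + 2*g²
v(N, y) = 5 + N*y
u(h) = 10 - 15*h² (u(h) = -5*(-2 + (h² + 2*h²)) = -5*(-2 + 3*h²) = 10 - 15*h²)
u(-3 - 1*(-15))*v(8, 7) = (10 - 15*(-3 - 1*(-15))²)*(5 + 8*7) = (10 - 15*(-3 + 15)²)*(5 + 56) = (10 - 15*12²)*61 = (10 - 15*144)*61 = (10 - 2160)*61 = -2150*61 = -131150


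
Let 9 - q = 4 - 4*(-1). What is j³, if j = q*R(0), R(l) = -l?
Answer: 0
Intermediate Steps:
q = 1 (q = 9 - (4 - 4*(-1)) = 9 - (4 + 4) = 9 - 1*8 = 9 - 8 = 1)
j = 0 (j = 1*(-1*0) = 1*0 = 0)
j³ = 0³ = 0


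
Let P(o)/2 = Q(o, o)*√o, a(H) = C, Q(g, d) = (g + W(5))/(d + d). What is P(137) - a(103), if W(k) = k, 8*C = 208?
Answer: -26 + 142*√137/137 ≈ -13.868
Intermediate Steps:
C = 26 (C = (⅛)*208 = 26)
Q(g, d) = (5 + g)/(2*d) (Q(g, d) = (g + 5)/(d + d) = (5 + g)/((2*d)) = (5 + g)*(1/(2*d)) = (5 + g)/(2*d))
a(H) = 26
P(o) = (5 + o)/√o (P(o) = 2*(((5 + o)/(2*o))*√o) = 2*((5 + o)/(2*√o)) = (5 + o)/√o)
P(137) - a(103) = (5 + 137)/√137 - 1*26 = (√137/137)*142 - 26 = 142*√137/137 - 26 = -26 + 142*√137/137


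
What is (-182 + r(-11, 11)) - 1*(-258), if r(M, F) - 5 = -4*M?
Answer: 125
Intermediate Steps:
r(M, F) = 5 - 4*M
(-182 + r(-11, 11)) - 1*(-258) = (-182 + (5 - 4*(-11))) - 1*(-258) = (-182 + (5 + 44)) + 258 = (-182 + 49) + 258 = -133 + 258 = 125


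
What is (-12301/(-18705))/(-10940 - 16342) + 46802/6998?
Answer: 11941716822611/1785574025190 ≈ 6.6879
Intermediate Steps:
(-12301/(-18705))/(-10940 - 16342) + 46802/6998 = -12301*(-1/18705)/(-27282) + 46802*(1/6998) = (12301/18705)*(-1/27282) + 23401/3499 = -12301/510309810 + 23401/3499 = 11941716822611/1785574025190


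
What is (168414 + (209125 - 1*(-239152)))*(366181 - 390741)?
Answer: -15145930960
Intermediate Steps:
(168414 + (209125 - 1*(-239152)))*(366181 - 390741) = (168414 + (209125 + 239152))*(-24560) = (168414 + 448277)*(-24560) = 616691*(-24560) = -15145930960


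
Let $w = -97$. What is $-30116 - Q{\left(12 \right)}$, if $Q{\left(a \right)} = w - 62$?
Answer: $-29957$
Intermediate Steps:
$Q{\left(a \right)} = -159$ ($Q{\left(a \right)} = -97 - 62 = -159$)
$-30116 - Q{\left(12 \right)} = -30116 - -159 = -30116 + 159 = -29957$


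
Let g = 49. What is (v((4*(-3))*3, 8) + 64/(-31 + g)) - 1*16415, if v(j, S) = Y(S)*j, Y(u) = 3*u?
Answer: -155479/9 ≈ -17275.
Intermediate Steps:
v(j, S) = 3*S*j (v(j, S) = (3*S)*j = 3*S*j)
(v((4*(-3))*3, 8) + 64/(-31 + g)) - 1*16415 = (3*8*((4*(-3))*3) + 64/(-31 + 49)) - 1*16415 = (3*8*(-12*3) + 64/18) - 16415 = (3*8*(-36) + 64*(1/18)) - 16415 = (-864 + 32/9) - 16415 = -7744/9 - 16415 = -155479/9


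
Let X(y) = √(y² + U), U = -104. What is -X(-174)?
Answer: -2*√7543 ≈ -173.70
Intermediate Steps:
X(y) = √(-104 + y²) (X(y) = √(y² - 104) = √(-104 + y²))
-X(-174) = -√(-104 + (-174)²) = -√(-104 + 30276) = -√30172 = -2*√7543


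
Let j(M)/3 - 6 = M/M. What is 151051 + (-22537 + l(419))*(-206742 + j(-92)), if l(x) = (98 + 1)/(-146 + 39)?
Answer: 498535843775/107 ≈ 4.6592e+9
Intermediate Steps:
l(x) = -99/107 (l(x) = 99/(-107) = 99*(-1/107) = -99/107)
j(M) = 21 (j(M) = 18 + 3*(M/M) = 18 + 3*1 = 18 + 3 = 21)
151051 + (-22537 + l(419))*(-206742 + j(-92)) = 151051 + (-22537 - 99/107)*(-206742 + 21) = 151051 - 2411558/107*(-206721) = 151051 + 498519681318/107 = 498535843775/107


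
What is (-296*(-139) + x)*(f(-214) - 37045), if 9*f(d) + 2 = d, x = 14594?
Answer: -2066151922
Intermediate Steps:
f(d) = -2/9 + d/9
(-296*(-139) + x)*(f(-214) - 37045) = (-296*(-139) + 14594)*((-2/9 + (⅑)*(-214)) - 37045) = (41144 + 14594)*((-2/9 - 214/9) - 37045) = 55738*(-24 - 37045) = 55738*(-37069) = -2066151922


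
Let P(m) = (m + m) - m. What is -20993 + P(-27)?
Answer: -21020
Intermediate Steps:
P(m) = m (P(m) = 2*m - m = m)
-20993 + P(-27) = -20993 - 27 = -21020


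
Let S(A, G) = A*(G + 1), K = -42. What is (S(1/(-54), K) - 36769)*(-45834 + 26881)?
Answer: 37630897205/54 ≈ 6.9687e+8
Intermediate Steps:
S(A, G) = A*(1 + G)
(S(1/(-54), K) - 36769)*(-45834 + 26881) = ((1 - 42)/(-54) - 36769)*(-45834 + 26881) = (-1/54*(-41) - 36769)*(-18953) = (41/54 - 36769)*(-18953) = -1985485/54*(-18953) = 37630897205/54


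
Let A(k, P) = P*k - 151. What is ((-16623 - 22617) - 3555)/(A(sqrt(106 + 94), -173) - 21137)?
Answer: 113877495/55899143 - 37017675*sqrt(2)/223596572 ≈ 1.8031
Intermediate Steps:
A(k, P) = -151 + P*k
((-16623 - 22617) - 3555)/(A(sqrt(106 + 94), -173) - 21137) = ((-16623 - 22617) - 3555)/((-151 - 173*sqrt(106 + 94)) - 21137) = (-39240 - 3555)/((-151 - 1730*sqrt(2)) - 21137) = -42795/((-151 - 1730*sqrt(2)) - 21137) = -42795/(-21288 - 1730*sqrt(2))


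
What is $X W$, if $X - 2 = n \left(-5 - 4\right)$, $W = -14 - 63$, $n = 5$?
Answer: $3311$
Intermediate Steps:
$W = -77$ ($W = -14 - 63 = -77$)
$X = -43$ ($X = 2 + 5 \left(-5 - 4\right) = 2 + 5 \left(-9\right) = 2 - 45 = -43$)
$X W = \left(-43\right) \left(-77\right) = 3311$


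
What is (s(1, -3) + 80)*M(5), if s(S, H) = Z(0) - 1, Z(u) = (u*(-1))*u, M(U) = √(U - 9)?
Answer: 158*I ≈ 158.0*I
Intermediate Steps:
M(U) = √(-9 + U)
Z(u) = -u² (Z(u) = (-u)*u = -u²)
s(S, H) = -1 (s(S, H) = -1*0² - 1 = -1*0 - 1 = 0 - 1 = -1)
(s(1, -3) + 80)*M(5) = (-1 + 80)*√(-9 + 5) = 79*√(-4) = 79*(2*I) = 158*I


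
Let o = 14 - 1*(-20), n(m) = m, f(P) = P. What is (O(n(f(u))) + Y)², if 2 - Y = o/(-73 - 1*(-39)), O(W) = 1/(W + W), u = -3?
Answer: 289/36 ≈ 8.0278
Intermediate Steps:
O(W) = 1/(2*W)
o = 34 (o = 14 + 20 = 34)
Y = 3 (Y = 2 - 34/(-73 - 1*(-39)) = 2 - 34/(-73 + 39) = 2 - 34/(-34) = 2 - 34*(-1)/34 = 2 - 1*(-1) = 2 + 1 = 3)
(O(n(f(u))) + Y)² = ((½)/(-3) + 3)² = ((½)*(-⅓) + 3)² = (-⅙ + 3)² = (17/6)² = 289/36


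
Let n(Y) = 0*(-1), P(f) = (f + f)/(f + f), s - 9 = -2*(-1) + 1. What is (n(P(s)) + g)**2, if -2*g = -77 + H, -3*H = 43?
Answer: 18769/9 ≈ 2085.4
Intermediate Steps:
H = -43/3 (H = -1/3*43 = -43/3 ≈ -14.333)
s = 12 (s = 9 + (-2*(-1) + 1) = 9 + (2 + 1) = 9 + 3 = 12)
P(f) = 1 (P(f) = (2*f)/((2*f)) = (2*f)*(1/(2*f)) = 1)
n(Y) = 0
g = 137/3 (g = -(-77 - 43/3)/2 = -1/2*(-274/3) = 137/3 ≈ 45.667)
(n(P(s)) + g)**2 = (0 + 137/3)**2 = (137/3)**2 = 18769/9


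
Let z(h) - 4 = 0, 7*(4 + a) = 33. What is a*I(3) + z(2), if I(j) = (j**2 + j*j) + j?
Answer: 19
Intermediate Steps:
a = 5/7 (a = -4 + (1/7)*33 = -4 + 33/7 = 5/7 ≈ 0.71429)
z(h) = 4 (z(h) = 4 + 0 = 4)
I(j) = j + 2*j**2 (I(j) = (j**2 + j**2) + j = 2*j**2 + j = j + 2*j**2)
a*I(3) + z(2) = 5*(3*(1 + 2*3))/7 + 4 = 5*(3*(1 + 6))/7 + 4 = 5*(3*7)/7 + 4 = (5/7)*21 + 4 = 15 + 4 = 19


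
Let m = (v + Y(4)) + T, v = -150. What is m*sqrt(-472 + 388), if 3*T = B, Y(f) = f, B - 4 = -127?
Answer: -374*I*sqrt(21) ≈ -1713.9*I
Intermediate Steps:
B = -123 (B = 4 - 127 = -123)
T = -41 (T = (1/3)*(-123) = -41)
m = -187 (m = (-150 + 4) - 41 = -146 - 41 = -187)
m*sqrt(-472 + 388) = -187*sqrt(-472 + 388) = -374*I*sqrt(21)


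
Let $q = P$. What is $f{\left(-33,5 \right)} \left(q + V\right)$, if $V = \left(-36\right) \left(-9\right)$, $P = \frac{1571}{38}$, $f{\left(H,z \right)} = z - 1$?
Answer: $\frac{27766}{19} \approx 1461.4$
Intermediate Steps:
$f{\left(H,z \right)} = -1 + z$ ($f{\left(H,z \right)} = z - 1 = -1 + z$)
$P = \frac{1571}{38}$ ($P = 1571 \cdot \frac{1}{38} = \frac{1571}{38} \approx 41.342$)
$q = \frac{1571}{38} \approx 41.342$
$V = 324$
$f{\left(-33,5 \right)} \left(q + V\right) = \left(-1 + 5\right) \left(\frac{1571}{38} + 324\right) = 4 \cdot \frac{13883}{38} = \frac{27766}{19}$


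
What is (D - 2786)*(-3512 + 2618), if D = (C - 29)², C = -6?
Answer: 1395534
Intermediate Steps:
D = 1225 (D = (-6 - 29)² = (-35)² = 1225)
(D - 2786)*(-3512 + 2618) = (1225 - 2786)*(-3512 + 2618) = -1561*(-894) = 1395534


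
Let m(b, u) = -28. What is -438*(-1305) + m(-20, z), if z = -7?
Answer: 571562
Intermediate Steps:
-438*(-1305) + m(-20, z) = -438*(-1305) - 28 = 571590 - 28 = 571562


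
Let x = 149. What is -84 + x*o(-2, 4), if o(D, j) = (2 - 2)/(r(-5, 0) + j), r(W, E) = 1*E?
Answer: -84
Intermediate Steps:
r(W, E) = E
o(D, j) = 0 (o(D, j) = (2 - 2)/(0 + j) = 0/j = 0)
-84 + x*o(-2, 4) = -84 + 149*0 = -84 + 0 = -84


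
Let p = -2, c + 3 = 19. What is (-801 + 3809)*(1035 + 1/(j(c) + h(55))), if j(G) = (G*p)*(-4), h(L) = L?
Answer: 569733248/183 ≈ 3.1133e+6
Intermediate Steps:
c = 16 (c = -3 + 19 = 16)
j(G) = 8*G (j(G) = (G*(-2))*(-4) = -2*G*(-4) = 8*G)
(-801 + 3809)*(1035 + 1/(j(c) + h(55))) = (-801 + 3809)*(1035 + 1/(8*16 + 55)) = 3008*(1035 + 1/(128 + 55)) = 3008*(1035 + 1/183) = 3008*(189406/183) = 569733248/183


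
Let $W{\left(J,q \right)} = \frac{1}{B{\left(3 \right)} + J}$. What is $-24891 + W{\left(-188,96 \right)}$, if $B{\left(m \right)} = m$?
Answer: $- \frac{4604836}{185} \approx -24891.0$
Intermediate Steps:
$W{\left(J,q \right)} = \frac{1}{3 + J}$
$-24891 + W{\left(-188,96 \right)} = -24891 + \frac{1}{3 - 188} = -24891 + \frac{1}{-185} = -24891 - \frac{1}{185} = - \frac{4604836}{185}$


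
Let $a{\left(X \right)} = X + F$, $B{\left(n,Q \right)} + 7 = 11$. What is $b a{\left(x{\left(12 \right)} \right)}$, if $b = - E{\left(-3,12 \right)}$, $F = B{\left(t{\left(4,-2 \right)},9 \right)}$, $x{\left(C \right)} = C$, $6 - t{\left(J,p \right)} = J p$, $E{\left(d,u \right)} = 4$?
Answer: $-64$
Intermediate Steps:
$t{\left(J,p \right)} = 6 - J p$
$B{\left(n,Q \right)} = 4$ ($B{\left(n,Q \right)} = -7 + 11 = 4$)
$F = 4$
$b = -4$ ($b = \left(-1\right) 4 = -4$)
$a{\left(X \right)} = 4 + X$ ($a{\left(X \right)} = X + 4 = 4 + X$)
$b a{\left(x{\left(12 \right)} \right)} = - 4 \left(4 + 12\right) = \left(-4\right) 16 = -64$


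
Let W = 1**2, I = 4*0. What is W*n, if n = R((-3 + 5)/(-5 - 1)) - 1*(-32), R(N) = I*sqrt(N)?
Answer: 32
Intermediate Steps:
I = 0
R(N) = 0 (R(N) = 0*sqrt(N) = 0)
W = 1
n = 32 (n = 0 - 1*(-32) = 0 + 32 = 32)
W*n = 1*32 = 32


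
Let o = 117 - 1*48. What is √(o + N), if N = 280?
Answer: √349 ≈ 18.682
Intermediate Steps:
o = 69 (o = 117 - 48 = 69)
√(o + N) = √(69 + 280) = √349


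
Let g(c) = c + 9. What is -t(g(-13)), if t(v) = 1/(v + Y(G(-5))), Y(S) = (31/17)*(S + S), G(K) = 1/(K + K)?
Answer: 85/371 ≈ 0.22911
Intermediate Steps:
G(K) = 1/(2*K)
g(c) = 9 + c
Y(S) = 62*S/17 (Y(S) = (31*(1/17))*(2*S) = 31*(2*S)/17 = 62*S/17)
t(v) = 1/(-31/85 + v) (t(v) = 1/(v + 62*((1/2)/(-5))/17) = 1/(v + 62*((1/2)*(-1/5))/17) = 1/(v + (62/17)*(-1/10)) = 1/(v - 31/85) = 1/(-31/85 + v))
-t(g(-13)) = -85/(-31 + 85*(9 - 13)) = -85/(-31 + 85*(-4)) = -85/(-31 - 340) = -85/(-371) = -85*(-1)/371 = -1*(-85/371) = 85/371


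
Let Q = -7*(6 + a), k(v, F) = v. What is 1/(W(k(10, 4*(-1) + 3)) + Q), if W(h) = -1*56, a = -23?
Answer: 1/63 ≈ 0.015873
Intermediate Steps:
W(h) = -56
Q = 119 (Q = -7*(6 - 23) = -7*(-17) = 119)
1/(W(k(10, 4*(-1) + 3)) + Q) = 1/(-56 + 119) = 1/63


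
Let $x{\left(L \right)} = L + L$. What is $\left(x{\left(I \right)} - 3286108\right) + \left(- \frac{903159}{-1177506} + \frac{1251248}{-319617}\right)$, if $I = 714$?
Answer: $- \frac{137354841614040305}{41816770578} \approx -3.2847 \cdot 10^{6}$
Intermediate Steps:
$x{\left(L \right)} = 2 L$
$\left(x{\left(I \right)} - 3286108\right) + \left(- \frac{903159}{-1177506} + \frac{1251248}{-319617}\right) = \left(2 \cdot 714 - 3286108\right) + \left(- \frac{903159}{-1177506} + \frac{1251248}{-319617}\right) = \left(1428 - 3286108\right) + \left(\left(-903159\right) \left(- \frac{1}{1177506}\right) + 1251248 \left(- \frac{1}{319617}\right)\right) = -3284680 + \left(\frac{100351}{130834} - \frac{1251248}{319617}\right) = -3284680 - \frac{131631895265}{41816770578} = - \frac{137354841614040305}{41816770578}$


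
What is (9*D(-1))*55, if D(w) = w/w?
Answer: 495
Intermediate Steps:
D(w) = 1
(9*D(-1))*55 = (9*1)*55 = 9*55 = 495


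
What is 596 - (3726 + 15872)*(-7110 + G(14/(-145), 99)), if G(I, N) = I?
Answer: 20204918892/145 ≈ 1.3934e+8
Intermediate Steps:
596 - (3726 + 15872)*(-7110 + G(14/(-145), 99)) = 596 - (3726 + 15872)*(-7110 + 14/(-145)) = 596 - 19598*(-7110 + 14*(-1/145)) = 596 - 19598*(-7110 - 14/145) = 596 - 19598*(-1030964)/145 = 596 - 1*(-20204832472/145) = 596 + 20204832472/145 = 20204918892/145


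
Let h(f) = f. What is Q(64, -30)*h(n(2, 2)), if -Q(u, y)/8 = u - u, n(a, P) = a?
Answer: 0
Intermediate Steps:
Q(u, y) = 0 (Q(u, y) = -8*(u - u) = -8*0 = 0)
Q(64, -30)*h(n(2, 2)) = 0*2 = 0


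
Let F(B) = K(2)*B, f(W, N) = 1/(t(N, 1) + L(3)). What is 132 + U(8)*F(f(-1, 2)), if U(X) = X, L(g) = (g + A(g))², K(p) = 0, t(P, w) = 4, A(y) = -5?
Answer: 132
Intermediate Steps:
L(g) = (-5 + g)² (L(g) = (g - 5)² = (-5 + g)²)
f(W, N) = ⅛ (f(W, N) = 1/(4 + (-5 + 3)²) = 1/(4 + (-2)²) = 1/(4 + 4) = 1/8 = ⅛)
F(B) = 0 (F(B) = 0*B = 0)
132 + U(8)*F(f(-1, 2)) = 132 + 8*0 = 132 + 0 = 132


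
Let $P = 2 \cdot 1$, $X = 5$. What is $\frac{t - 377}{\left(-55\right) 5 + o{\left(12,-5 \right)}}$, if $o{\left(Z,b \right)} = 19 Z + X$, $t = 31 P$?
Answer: $\frac{15}{2} \approx 7.5$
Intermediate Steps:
$P = 2$
$t = 62$ ($t = 31 \cdot 2 = 62$)
$o{\left(Z,b \right)} = 5 + 19 Z$ ($o{\left(Z,b \right)} = 19 Z + 5 = 5 + 19 Z$)
$\frac{t - 377}{\left(-55\right) 5 + o{\left(12,-5 \right)}} = \frac{62 - 377}{\left(-55\right) 5 + \left(5 + 19 \cdot 12\right)} = - \frac{315}{-275 + \left(5 + 228\right)} = - \frac{315}{-275 + 233} = - \frac{315}{-42} = \left(-315\right) \left(- \frac{1}{42}\right) = \frac{15}{2}$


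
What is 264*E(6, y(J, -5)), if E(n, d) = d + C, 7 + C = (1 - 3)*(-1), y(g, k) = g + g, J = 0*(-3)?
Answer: -1320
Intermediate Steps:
J = 0
y(g, k) = 2*g
C = -5 (C = -7 + (1 - 3)*(-1) = -7 - 2*(-1) = -7 + 2 = -5)
E(n, d) = -5 + d (E(n, d) = d - 5 = -5 + d)
264*E(6, y(J, -5)) = 264*(-5 + 2*0) = 264*(-5 + 0) = 264*(-5) = -1320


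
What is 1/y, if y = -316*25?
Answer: -1/7900 ≈ -0.00012658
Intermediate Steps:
y = -7900
1/y = 1/(-7900) = -1/7900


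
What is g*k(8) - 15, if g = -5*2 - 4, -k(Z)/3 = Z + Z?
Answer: 657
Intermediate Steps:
k(Z) = -6*Z (k(Z) = -3*(Z + Z) = -6*Z)
g = -14 (g = -10 - 4 = -14)
g*k(8) - 15 = -(-84)*8 - 15 = -14*(-48) - 15 = 672 - 15 = 657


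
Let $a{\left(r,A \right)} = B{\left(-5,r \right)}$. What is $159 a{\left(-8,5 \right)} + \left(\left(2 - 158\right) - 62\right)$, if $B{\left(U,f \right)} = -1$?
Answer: $-377$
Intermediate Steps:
$a{\left(r,A \right)} = -1$
$159 a{\left(-8,5 \right)} + \left(\left(2 - 158\right) - 62\right) = 159 \left(-1\right) + \left(\left(2 - 158\right) - 62\right) = -159 - 218 = -377$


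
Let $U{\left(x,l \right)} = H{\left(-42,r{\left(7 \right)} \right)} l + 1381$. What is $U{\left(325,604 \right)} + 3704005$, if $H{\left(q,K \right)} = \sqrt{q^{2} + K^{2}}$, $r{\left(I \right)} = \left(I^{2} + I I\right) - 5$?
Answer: $3705386 + 1812 \sqrt{1157} \approx 3.767 \cdot 10^{6}$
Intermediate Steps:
$r{\left(I \right)} = -5 + 2 I^{2}$ ($r{\left(I \right)} = \left(I^{2} + I^{2}\right) - 5 = 2 I^{2} - 5 = -5 + 2 I^{2}$)
$H{\left(q,K \right)} = \sqrt{K^{2} + q^{2}}$
$U{\left(x,l \right)} = 1381 + 3 l \sqrt{1157}$ ($U{\left(x,l \right)} = \sqrt{\left(-5 + 2 \cdot 7^{2}\right)^{2} + \left(-42\right)^{2}} l + 1381 = \sqrt{\left(-5 + 2 \cdot 49\right)^{2} + 1764} l + 1381 = \sqrt{\left(-5 + 98\right)^{2} + 1764} l + 1381 = \sqrt{93^{2} + 1764} l + 1381 = \sqrt{8649 + 1764} l + 1381 = \sqrt{10413} l + 1381 = 3 \sqrt{1157} l + 1381 = 3 l \sqrt{1157} + 1381 = 1381 + 3 l \sqrt{1157}$)
$U{\left(325,604 \right)} + 3704005 = \left(1381 + 3 \cdot 604 \sqrt{1157}\right) + 3704005 = \left(1381 + 1812 \sqrt{1157}\right) + 3704005 = 3705386 + 1812 \sqrt{1157}$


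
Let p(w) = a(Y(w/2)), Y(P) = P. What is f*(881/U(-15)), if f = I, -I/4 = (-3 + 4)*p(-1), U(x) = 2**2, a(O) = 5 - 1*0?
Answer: -4405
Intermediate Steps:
a(O) = 5 (a(O) = 5 + 0 = 5)
p(w) = 5
U(x) = 4
I = -20 (I = -4*(-3 + 4)*5 = -4*5 = -20)
f = -20
f*(881/U(-15)) = -17620/4 = -20*881/4 = -4405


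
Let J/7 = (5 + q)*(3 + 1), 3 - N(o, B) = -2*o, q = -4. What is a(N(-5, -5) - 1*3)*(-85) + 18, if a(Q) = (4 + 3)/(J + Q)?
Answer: -271/18 ≈ -15.056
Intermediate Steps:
N(o, B) = 3 + 2*o (N(o, B) = 3 - (-2)*o = 3 + 2*o)
J = 28 (J = 7*((5 - 4)*(3 + 1)) = 7*(1*4) = 7*4 = 28)
a(Q) = 7/(28 + Q) (a(Q) = (4 + 3)/(28 + Q) = 7/(28 + Q))
a(N(-5, -5) - 1*3)*(-85) + 18 = (7/(28 + ((3 + 2*(-5)) - 1*3)))*(-85) + 18 = (7/(28 + ((3 - 10) - 3)))*(-85) + 18 = (7/(28 + (-7 - 3)))*(-85) + 18 = (7/(28 - 10))*(-85) + 18 = (7/18)*(-85) + 18 = -595/18 + 18 = -271/18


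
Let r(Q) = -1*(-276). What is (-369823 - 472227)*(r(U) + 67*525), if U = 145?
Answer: -29851514550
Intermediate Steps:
r(Q) = 276
(-369823 - 472227)*(r(U) + 67*525) = (-369823 - 472227)*(276 + 67*525) = -842050*(276 + 35175) = -842050*35451 = -29851514550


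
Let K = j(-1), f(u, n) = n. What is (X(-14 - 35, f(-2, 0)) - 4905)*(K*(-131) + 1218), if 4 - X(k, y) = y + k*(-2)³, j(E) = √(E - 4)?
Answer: -6446874 + 693383*I*√5 ≈ -6.4469e+6 + 1.5505e+6*I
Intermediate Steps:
j(E) = √(-4 + E)
X(k, y) = 4 - y + 8*k (X(k, y) = 4 - (y + k*(-2)³) = 4 - (y + k*(-8)) = 4 - (y - 8*k) = 4 + (-y + 8*k) = 4 - y + 8*k)
K = I*√5 (K = √(-4 - 1) = √(-5) = I*√5 ≈ 2.2361*I)
(X(-14 - 35, f(-2, 0)) - 4905)*(K*(-131) + 1218) = ((4 - 1*0 + 8*(-14 - 35)) - 4905)*((I*√5)*(-131) + 1218) = ((4 + 0 + 8*(-49)) - 4905)*(-131*I*√5 + 1218) = ((4 + 0 - 392) - 4905)*(1218 - 131*I*√5) = (-388 - 4905)*(1218 - 131*I*√5) = -5293*(1218 - 131*I*√5) = -6446874 + 693383*I*√5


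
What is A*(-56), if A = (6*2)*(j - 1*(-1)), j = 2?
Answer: -2016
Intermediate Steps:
A = 36 (A = (6*2)*(2 - 1*(-1)) = 12*(2 + 1) = 12*3 = 36)
A*(-56) = 36*(-56) = -2016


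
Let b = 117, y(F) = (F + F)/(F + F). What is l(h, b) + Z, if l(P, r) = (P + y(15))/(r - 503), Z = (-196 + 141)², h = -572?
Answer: 1168221/386 ≈ 3026.5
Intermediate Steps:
y(F) = 1 (y(F) = (2*F)/((2*F)) = (2*F)*(1/(2*F)) = 1)
Z = 3025 (Z = (-55)² = 3025)
l(P, r) = (1 + P)/(-503 + r) (l(P, r) = (P + 1)/(r - 503) = (1 + P)/(-503 + r))
l(h, b) + Z = (1 - 572)/(-503 + 117) + 3025 = -571/(-386) + 3025 = -1/386*(-571) + 3025 = 571/386 + 3025 = 1168221/386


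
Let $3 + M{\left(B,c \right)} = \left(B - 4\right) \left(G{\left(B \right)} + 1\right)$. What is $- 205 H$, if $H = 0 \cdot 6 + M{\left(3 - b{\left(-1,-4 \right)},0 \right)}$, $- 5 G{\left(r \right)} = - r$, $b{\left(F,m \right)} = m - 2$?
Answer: $-2255$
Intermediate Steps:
$b{\left(F,m \right)} = -2 + m$ ($b{\left(F,m \right)} = m - 2 = -2 + m$)
$G{\left(r \right)} = \frac{r}{5}$ ($G{\left(r \right)} = - \frac{\left(-1\right) r}{5} = \frac{r}{5}$)
$M{\left(B,c \right)} = -3 + \left(1 + \frac{B}{5}\right) \left(-4 + B\right)$ ($M{\left(B,c \right)} = -3 + \left(B - 4\right) \left(\frac{B}{5} + 1\right) = -3 + \left(-4 + B\right) \left(1 + \frac{B}{5}\right) = -3 + \left(1 + \frac{B}{5}\right) \left(-4 + B\right)$)
$H = 11$ ($H = 0 \cdot 6 + \left(-7 + \frac{3 - \left(-2 - 4\right)}{5} + \frac{\left(3 - \left(-2 - 4\right)\right)^{2}}{5}\right) = 0 + \left(-7 + \frac{3 - -6}{5} + \frac{\left(3 - -6\right)^{2}}{5}\right) = 0 + \left(-7 + \frac{3 + 6}{5} + \frac{\left(3 + 6\right)^{2}}{5}\right) = 0 + \left(-7 + \frac{1}{5} \cdot 9 + \frac{9^{2}}{5}\right) = 0 + \left(-7 + \frac{9}{5} + \frac{1}{5} \cdot 81\right) = 0 + \left(-7 + \frac{9}{5} + \frac{81}{5}\right) = 0 + 11 = 11$)
$- 205 H = \left(-205\right) 11 = -2255$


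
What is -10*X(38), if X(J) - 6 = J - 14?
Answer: -300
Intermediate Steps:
X(J) = -8 + J (X(J) = 6 + (J - 14) = 6 + (-14 + J) = -8 + J)
-10*X(38) = -10*(-8 + 38) = -10*30 = -300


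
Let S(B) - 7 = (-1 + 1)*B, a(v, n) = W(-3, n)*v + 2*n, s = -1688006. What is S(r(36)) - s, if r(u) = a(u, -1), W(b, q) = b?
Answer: 1688013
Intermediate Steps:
a(v, n) = -3*v + 2*n
r(u) = -2 - 3*u (r(u) = -3*u + 2*(-1) = -3*u - 2 = -2 - 3*u)
S(B) = 7 (S(B) = 7 + (-1 + 1)*B = 7 + 0*B = 7 + 0 = 7)
S(r(36)) - s = 7 - 1*(-1688006) = 7 + 1688006 = 1688013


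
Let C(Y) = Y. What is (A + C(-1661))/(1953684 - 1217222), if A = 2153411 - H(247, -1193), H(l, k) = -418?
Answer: 1076084/368231 ≈ 2.9223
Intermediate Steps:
A = 2153829 (A = 2153411 - 1*(-418) = 2153411 + 418 = 2153829)
(A + C(-1661))/(1953684 - 1217222) = (2153829 - 1661)/(1953684 - 1217222) = 2152168/736462 = 2152168*(1/736462) = 1076084/368231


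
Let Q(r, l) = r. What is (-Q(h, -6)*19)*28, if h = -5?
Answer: 2660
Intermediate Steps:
(-Q(h, -6)*19)*28 = (-1*(-5)*19)*28 = (5*19)*28 = 95*28 = 2660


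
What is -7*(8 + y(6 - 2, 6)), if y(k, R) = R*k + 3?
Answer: -245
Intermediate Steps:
y(k, R) = 3 + R*k
-7*(8 + y(6 - 2, 6)) = -7*(8 + (3 + 6*(6 - 2))) = -7*(8 + (3 + 6*4)) = -7*(8 + (3 + 24)) = -7*(8 + 27) = -7*35 = -245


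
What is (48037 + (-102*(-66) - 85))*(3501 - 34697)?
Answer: -1705922064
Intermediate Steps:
(48037 + (-102*(-66) - 85))*(3501 - 34697) = (48037 + (6732 - 85))*(-31196) = (48037 + 6647)*(-31196) = 54684*(-31196) = -1705922064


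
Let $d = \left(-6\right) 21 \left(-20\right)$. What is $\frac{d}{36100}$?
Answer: $\frac{126}{1805} \approx 0.069806$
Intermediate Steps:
$d = 2520$ ($d = \left(-126\right) \left(-20\right) = 2520$)
$\frac{d}{36100} = \frac{2520}{36100} = 2520 \cdot \frac{1}{36100} = \frac{126}{1805}$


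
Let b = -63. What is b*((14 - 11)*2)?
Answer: -378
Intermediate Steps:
b*((14 - 11)*2) = -63*(14 - 11)*2 = -189*2 = -63*6 = -378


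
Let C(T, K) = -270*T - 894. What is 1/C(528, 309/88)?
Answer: -1/143454 ≈ -6.9709e-6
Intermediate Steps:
C(T, K) = -894 - 270*T
1/C(528, 309/88) = 1/(-894 - 270*528) = 1/(-894 - 142560) = 1/(-143454) = -1/143454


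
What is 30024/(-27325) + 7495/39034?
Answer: -967155941/1066604050 ≈ -0.90676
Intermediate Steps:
30024/(-27325) + 7495/39034 = 30024*(-1/27325) + 7495*(1/39034) = -30024/27325 + 7495/39034 = -967155941/1066604050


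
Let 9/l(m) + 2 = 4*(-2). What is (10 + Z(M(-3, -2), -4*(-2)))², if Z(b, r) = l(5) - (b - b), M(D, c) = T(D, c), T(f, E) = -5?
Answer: 8281/100 ≈ 82.810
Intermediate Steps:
l(m) = -9/10 (l(m) = 9/(-2 + 4*(-2)) = 9/(-2 - 8) = 9/(-10) = 9*(-⅒) = -9/10)
M(D, c) = -5
Z(b, r) = -9/10 (Z(b, r) = -9/10 - (b - b) = -9/10 - 1*0 = -9/10 + 0 = -9/10)
(10 + Z(M(-3, -2), -4*(-2)))² = (10 - 9/10)² = (91/10)² = 8281/100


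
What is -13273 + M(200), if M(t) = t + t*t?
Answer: 26927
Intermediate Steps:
M(t) = t + t**2
-13273 + M(200) = -13273 + 200*(1 + 200) = -13273 + 200*201 = -13273 + 40200 = 26927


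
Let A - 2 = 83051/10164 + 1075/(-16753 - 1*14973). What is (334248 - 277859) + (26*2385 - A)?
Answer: 19088017719341/161231532 ≈ 1.1839e+5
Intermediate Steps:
A = 1634437927/161231532 (A = 2 + (83051/10164 + 1075/(-16753 - 1*14973)) = 2 + (83051*(1/10164) + 1075/(-16753 - 14973)) = 2 + (83051/10164 + 1075/(-31726)) = 2 + (83051/10164 + 1075*(-1/31726)) = 2 + (83051/10164 - 1075/31726) = 2 + 1311974863/161231532 = 1634437927/161231532 ≈ 10.137)
(334248 - 277859) + (26*2385 - A) = (334248 - 277859) + (26*2385 - 1*1634437927/161231532) = 56389 + (62010 - 1634437927/161231532) = 56389 + 9996332861393/161231532 = 19088017719341/161231532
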